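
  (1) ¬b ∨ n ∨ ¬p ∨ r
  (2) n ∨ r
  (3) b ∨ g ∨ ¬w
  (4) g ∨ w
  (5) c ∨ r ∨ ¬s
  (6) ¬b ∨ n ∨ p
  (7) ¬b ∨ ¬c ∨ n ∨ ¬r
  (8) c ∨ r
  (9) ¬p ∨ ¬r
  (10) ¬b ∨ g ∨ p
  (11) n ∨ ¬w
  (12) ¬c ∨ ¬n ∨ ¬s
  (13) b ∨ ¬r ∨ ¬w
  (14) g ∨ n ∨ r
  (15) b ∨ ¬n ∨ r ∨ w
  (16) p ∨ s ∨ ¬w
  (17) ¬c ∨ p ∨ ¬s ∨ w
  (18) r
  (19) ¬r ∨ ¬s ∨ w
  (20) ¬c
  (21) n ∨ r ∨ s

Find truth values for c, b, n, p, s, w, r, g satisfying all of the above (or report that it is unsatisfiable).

Unit clause (r) forces r = True.
Unit clause (¬c) forces c = False.
In (¬p ∨ ¬r) only ¬p is left, so p = False.
Set b = True.
  then (¬b ∨ n ∨ p) forces n = True.
  then (¬b ∨ g ∨ p) forces g = True.
Set s = False.
  then (p ∨ s ∨ ¬w) forces w = False.
All clauses satisfied.

c = False, b = True, n = True, p = False, s = False, w = False, r = True, g = True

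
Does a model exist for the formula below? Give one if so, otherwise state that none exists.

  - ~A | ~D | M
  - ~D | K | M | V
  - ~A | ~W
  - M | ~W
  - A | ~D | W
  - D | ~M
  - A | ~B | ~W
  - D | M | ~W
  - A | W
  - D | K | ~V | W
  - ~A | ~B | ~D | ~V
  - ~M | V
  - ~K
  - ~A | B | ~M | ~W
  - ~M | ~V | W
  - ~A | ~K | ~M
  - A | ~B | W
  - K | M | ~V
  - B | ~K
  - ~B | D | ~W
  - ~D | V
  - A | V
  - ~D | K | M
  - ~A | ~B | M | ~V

D = False, B = False, V = False, K = False, W = False, A = True, M = False

Unit clause (~K) forces K = False.
Set D = False.
  then (D | ~M) forces M = False.
  then (D | M | ~W) forces W = False.
  then (A | W) forces A = True.
  then (D | K | ~V | W) forces V = False.
Set B = False.
All clauses satisfied.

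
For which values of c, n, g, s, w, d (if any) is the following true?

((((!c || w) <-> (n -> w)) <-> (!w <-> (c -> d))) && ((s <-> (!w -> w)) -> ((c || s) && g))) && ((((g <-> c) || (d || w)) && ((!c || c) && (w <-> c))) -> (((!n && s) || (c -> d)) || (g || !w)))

c = False, n = False, g = False, s = True, w = False, d = True

  (((!c || w) <-> (n -> w)) <-> (!w <-> (c -> d))) && ((s <-> (!w -> w)) -> ((c || s) && g)) = True
    ((!c || w) <-> (n -> w)) <-> (!w <-> (c -> d)) = True
      (!c || w) <-> (n -> w) = True
        !c || w = True
          !c = True
        n -> w = True
      !w <-> (c -> d) = True
        !w = True
        c -> d = True
    (s <-> (!w -> w)) -> ((c || s) && g) = True
      s <-> (!w -> w) = False
        !w -> w = False
          !w = True
      (c || s) && g = False
        c || s = True
  (((g <-> c) || (d || w)) && ((!c || c) && (w <-> c))) -> (((!n && s) || (c -> d)) || (g || !w)) = True
    ((g <-> c) || (d || w)) && ((!c || c) && (w <-> c)) = True
      (g <-> c) || (d || w) = True
        g <-> c = True
        d || w = True
      (!c || c) && (w <-> c) = True
        !c || c = True
          !c = True
        w <-> c = True
    ((!n && s) || (c -> d)) || (g || !w) = True
      (!n && s) || (c -> d) = True
        !n && s = True
          !n = True
        c -> d = True
      g || !w = True
        !w = True
Both conjuncts True, so the formula holds.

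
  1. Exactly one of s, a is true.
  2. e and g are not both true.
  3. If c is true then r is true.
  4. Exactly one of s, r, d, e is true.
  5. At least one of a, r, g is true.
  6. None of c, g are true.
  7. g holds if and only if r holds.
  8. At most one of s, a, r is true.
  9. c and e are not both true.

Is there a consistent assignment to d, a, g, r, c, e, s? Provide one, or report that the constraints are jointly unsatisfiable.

d: False; a: True; g: False; r: False; c: False; e: True; s: False

  (1) {s, a}: 1 true — exactly one ✓
  (2) e=T, g=F — not both ✓
  (3) c=F ⇒ r: vacuous ✓
  (4) {s, r, d, e}: 1 true — exactly one ✓
  (5) {a, r, g}: 1 true — at least one ✓
  (6) {c, g}: 0 true — none ✓
  (7) g=F, r=F — same ✓
  (8) {s, a, r}: 1 true — at most one ✓
  (9) c=F, e=T — not both ✓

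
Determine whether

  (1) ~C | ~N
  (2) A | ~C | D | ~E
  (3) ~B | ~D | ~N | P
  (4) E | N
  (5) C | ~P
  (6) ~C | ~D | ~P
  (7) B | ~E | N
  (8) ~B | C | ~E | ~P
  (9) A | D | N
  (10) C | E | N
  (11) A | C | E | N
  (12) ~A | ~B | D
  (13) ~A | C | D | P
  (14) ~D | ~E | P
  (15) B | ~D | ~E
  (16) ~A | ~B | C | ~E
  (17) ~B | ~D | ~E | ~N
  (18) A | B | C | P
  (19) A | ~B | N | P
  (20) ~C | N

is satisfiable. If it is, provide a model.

Set A = True.
Try C = True:
  (~C | ~N) forces N = False.
  clause (~C | N) is falsified — backtrack.
So C = False.
  then (C | ~P) forces P = False.
  then (~A | C | D | P) forces D = True.
  then (~D | ~E | P) forces E = False.
  then (E | N) forces N = True.
  then (~B | ~D | ~N | P) forces B = False.
All clauses satisfied.

A = True; C = False; P = False; D = True; B = False; E = False; N = True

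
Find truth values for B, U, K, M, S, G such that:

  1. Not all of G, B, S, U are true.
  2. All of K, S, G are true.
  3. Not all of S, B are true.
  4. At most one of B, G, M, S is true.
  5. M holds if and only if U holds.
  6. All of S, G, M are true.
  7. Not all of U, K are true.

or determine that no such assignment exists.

Case K = True:
  (2) forces S = True.
  (2) forces G = True.
  Constraint (4) is violated (G=T, S=T) — contradiction.
Case K = False:
  Constraint (2) is violated (K=F) — contradiction.
Both cases fail — unsatisfiable.

No satisfying assignment exists.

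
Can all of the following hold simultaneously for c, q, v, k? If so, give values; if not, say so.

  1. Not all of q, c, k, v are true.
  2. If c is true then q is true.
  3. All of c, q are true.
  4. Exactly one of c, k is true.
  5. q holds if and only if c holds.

c = True, q = True, v = True, k = False

  (1) {q, c, k, v}: 3/4 true — not all ✓
  (2) c=T ⇒ q: T ✓
  (3) {c, q}: all 2 true ✓
  (4) {c, k}: 1 true — exactly one ✓
  (5) q=T, c=T — same ✓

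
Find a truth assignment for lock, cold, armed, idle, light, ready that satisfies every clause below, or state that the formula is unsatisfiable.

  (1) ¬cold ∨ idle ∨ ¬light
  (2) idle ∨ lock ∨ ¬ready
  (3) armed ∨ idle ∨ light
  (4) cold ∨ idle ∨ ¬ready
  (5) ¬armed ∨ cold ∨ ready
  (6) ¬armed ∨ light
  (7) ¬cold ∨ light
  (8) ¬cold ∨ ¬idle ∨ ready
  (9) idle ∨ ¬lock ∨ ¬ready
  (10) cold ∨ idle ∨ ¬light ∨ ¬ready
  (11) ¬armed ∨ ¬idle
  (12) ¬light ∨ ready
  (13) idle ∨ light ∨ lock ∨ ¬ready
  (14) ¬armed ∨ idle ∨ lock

lock = False; cold = False; armed = False; idle = True; light = False; ready = False

Set lock = False.
Set cold = False.
Try armed = True:
  (¬armed ∨ cold ∨ ready) forces ready = True.
  (idle ∨ lock ∨ ¬ready) forces idle = True.
  clause (¬armed ∨ ¬idle) is falsified — backtrack.
So armed = False.
Set idle = True.
Set light = False.
Set ready = False.
All clauses satisfied.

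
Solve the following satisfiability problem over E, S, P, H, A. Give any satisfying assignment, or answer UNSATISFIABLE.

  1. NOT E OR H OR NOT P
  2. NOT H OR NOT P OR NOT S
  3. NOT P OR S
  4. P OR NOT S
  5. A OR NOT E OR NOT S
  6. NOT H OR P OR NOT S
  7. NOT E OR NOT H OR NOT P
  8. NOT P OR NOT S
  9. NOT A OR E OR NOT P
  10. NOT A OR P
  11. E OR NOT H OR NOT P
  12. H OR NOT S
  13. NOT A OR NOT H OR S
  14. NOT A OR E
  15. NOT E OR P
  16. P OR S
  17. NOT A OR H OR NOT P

Unsatisfiable

Case S = True:
  (P OR NOT S) forces P = True.
  Clause (NOT P OR NOT S) is falsified — contradiction.
Case S = False:
  (NOT P OR S) forces P = False.
  Clause (P OR S) is falsified — contradiction.
Both cases fail, so the formula is unsatisfiable.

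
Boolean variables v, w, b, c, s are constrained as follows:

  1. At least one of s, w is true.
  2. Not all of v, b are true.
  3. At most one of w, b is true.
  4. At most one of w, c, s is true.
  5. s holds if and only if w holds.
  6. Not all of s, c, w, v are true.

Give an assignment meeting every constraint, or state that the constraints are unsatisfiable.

No satisfying assignment exists.

Case s = True:
  (4) with s=T forces w = False.
  Constraint (5) is violated (s=T, w=F) — contradiction.
Case s = False:
  (1) with s=F forces w = True.
  Constraint (5) is violated (s=F, w=T) — contradiction.
Both cases fail — unsatisfiable.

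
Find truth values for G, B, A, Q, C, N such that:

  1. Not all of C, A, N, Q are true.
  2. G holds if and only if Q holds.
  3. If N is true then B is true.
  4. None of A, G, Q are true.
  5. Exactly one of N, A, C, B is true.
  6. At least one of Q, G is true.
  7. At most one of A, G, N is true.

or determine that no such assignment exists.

Unsatisfiable

Case G = True:
  Constraint (4) is violated (G=T) — contradiction.
Case G = False:
  (2) with G=F forces Q = False.
  Constraint (6) is violated (Q=F, G=F) — contradiction.
Both cases fail — unsatisfiable.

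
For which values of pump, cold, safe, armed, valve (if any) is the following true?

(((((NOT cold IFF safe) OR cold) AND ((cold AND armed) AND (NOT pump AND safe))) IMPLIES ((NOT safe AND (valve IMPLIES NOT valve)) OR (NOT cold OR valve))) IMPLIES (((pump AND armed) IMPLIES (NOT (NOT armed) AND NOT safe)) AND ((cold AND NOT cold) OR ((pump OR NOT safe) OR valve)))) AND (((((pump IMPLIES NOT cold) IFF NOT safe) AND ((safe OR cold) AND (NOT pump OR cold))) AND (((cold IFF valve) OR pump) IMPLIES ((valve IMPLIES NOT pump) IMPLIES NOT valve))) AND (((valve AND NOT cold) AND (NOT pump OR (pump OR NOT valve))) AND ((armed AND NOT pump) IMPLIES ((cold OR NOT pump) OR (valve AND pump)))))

Case valve = True: the formula simplifies to ((pump AND armed) IMPLIES (NOT (NOT armed) AND NOT safe)) AND (((((pump IMPLIES NOT cold) IFF NOT safe) AND ((safe OR cold) AND (NOT pump OR cold))) AND ((cold OR pump) IMPLIES pump)) AND ((NOT cold AND (NOT pump OR pump)) AND ((armed AND NOT pump) IMPLIES ((cold OR NOT pump) OR pump)))).
  pump = True: simplifies to (armed IMPLIES (NOT (NOT armed) AND NOT safe)) AND (((NOT cold IFF NOT safe) AND ((safe OR cold) AND cold)) AND NOT cold).
    cold = True: the conjunct NOT cold is False.
    cold = False: the conjunct cold is False.
  pump = False: simplifies to ((NOT safe AND (safe OR cold)) AND NOT cold) AND NOT cold.
    cold = True: the conjunct NOT cold is False.
    cold = False: simplifies to NOT safe AND safe.
      safe = True: the conjunct NOT safe is False.
      safe = False: the conjunct safe is False.
Case valve = False: the conjunct valve is False.
Both cases fail — unsatisfiable.

Unsatisfiable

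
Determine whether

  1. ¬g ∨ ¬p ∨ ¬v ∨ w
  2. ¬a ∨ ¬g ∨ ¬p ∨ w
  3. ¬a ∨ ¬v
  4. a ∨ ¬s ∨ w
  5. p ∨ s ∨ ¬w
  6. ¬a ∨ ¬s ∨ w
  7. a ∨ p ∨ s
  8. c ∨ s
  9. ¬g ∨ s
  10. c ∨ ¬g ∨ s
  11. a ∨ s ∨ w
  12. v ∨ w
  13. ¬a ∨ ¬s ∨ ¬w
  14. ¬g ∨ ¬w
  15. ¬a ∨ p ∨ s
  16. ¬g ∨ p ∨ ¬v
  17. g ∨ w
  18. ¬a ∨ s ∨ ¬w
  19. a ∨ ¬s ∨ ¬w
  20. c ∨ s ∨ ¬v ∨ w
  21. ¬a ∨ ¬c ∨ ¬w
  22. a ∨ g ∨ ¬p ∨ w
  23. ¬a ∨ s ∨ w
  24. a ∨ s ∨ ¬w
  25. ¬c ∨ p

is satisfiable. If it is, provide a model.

Case a = True:
  (¬a ∨ ¬v) forces v = False.
  (v ∨ w) forces w = True.
  (¬a ∨ ¬s ∨ ¬w) forces s = False.
  Clause (¬a ∨ s ∨ ¬w) is falsified — contradiction.
Case a = False:
  If w = True:
    (¬g ∨ ¬w) forces g = False.
    (a ∨ ¬s ∨ ¬w) forces s = False.
    clause (a ∨ s ∨ ¬w) is falsified.
  If w = False:
    (a ∨ ¬s ∨ w) forces s = False.
    clause (a ∨ s ∨ w) is falsified.
  Every sub-case reaches a contradiction.
Both cases fail, so the formula is unsatisfiable.

No satisfying assignment exists.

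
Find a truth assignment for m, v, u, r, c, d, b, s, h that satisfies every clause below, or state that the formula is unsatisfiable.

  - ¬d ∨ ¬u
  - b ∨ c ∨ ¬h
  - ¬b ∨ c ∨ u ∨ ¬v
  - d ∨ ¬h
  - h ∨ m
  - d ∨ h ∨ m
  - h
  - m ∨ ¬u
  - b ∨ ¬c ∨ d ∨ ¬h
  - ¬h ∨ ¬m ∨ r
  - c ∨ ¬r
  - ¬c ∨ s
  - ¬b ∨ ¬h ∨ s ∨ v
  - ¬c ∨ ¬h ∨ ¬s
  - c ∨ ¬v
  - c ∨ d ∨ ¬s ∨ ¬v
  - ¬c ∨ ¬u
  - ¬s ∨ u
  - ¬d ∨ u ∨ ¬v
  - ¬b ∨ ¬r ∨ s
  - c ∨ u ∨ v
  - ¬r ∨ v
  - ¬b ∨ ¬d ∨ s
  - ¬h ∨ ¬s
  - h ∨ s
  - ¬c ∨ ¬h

Case h = True:
  (d ∨ ¬h) forces d = True.
  (¬d ∨ ¬u) forces u = False.
  (¬s ∨ u) forces s = False.
  (¬c ∨ s) forces c = False.
  (b ∨ c ∨ ¬h) forces b = True.
  Clause (¬b ∨ ¬d ∨ s) is falsified — contradiction.
Case h = False:
  Clause (h) is falsified — contradiction.
Both cases fail, so the formula is unsatisfiable.

UNSATISFIABLE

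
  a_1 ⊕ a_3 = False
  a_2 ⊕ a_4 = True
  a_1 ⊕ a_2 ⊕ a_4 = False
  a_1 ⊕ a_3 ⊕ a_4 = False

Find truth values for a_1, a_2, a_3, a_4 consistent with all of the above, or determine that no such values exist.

a_1=T, a_2=T, a_3=T, a_4=F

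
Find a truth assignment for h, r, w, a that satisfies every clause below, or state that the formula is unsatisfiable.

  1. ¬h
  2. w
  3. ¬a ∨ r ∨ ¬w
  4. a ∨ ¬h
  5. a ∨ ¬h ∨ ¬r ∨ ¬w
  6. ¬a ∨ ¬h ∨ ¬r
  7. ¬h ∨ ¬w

Unit clause (¬h) forces h = False.
Unit clause (w) forces w = True.
Set r = False.
  then (¬a ∨ r ∨ ¬w) forces a = False.
Check each clause:
  (¬h): ¬h holds.
  (w): w holds.
  (¬a ∨ r ∨ ¬w): ¬a holds.
  (a ∨ ¬h): ¬h holds.
  (a ∨ ¬h ∨ ¬r ∨ ¬w): ¬h holds.
  (¬a ∨ ¬h ∨ ¬r): ¬a holds.
  (¬h ∨ ¬w): ¬h holds.
All clauses satisfied.

h: False; r: False; w: True; a: False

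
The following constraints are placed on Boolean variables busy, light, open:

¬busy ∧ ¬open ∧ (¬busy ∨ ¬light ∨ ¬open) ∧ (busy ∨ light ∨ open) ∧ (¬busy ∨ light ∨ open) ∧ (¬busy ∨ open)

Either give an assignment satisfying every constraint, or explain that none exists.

busy: False, light: True, open: False

Unit clause (¬busy) forces busy = False.
Unit clause (¬open) forces open = False.
In (busy ∨ light ∨ open) only light is left, so light = True.
All clauses satisfied.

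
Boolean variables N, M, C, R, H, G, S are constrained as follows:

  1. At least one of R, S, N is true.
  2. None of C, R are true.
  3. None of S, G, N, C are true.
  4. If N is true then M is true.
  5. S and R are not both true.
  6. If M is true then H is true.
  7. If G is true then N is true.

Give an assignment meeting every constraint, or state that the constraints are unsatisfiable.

Unsatisfiable — no assignment works.

Case N = True:
  Constraint (3) is violated (N=T) — contradiction.
Case N = False:
  (2) forces C = False.
  (2) forces R = False.
  (1) with R=F, N=F forces S = True.
  Constraint (3) is violated (S=T) — contradiction.
Both cases fail — unsatisfiable.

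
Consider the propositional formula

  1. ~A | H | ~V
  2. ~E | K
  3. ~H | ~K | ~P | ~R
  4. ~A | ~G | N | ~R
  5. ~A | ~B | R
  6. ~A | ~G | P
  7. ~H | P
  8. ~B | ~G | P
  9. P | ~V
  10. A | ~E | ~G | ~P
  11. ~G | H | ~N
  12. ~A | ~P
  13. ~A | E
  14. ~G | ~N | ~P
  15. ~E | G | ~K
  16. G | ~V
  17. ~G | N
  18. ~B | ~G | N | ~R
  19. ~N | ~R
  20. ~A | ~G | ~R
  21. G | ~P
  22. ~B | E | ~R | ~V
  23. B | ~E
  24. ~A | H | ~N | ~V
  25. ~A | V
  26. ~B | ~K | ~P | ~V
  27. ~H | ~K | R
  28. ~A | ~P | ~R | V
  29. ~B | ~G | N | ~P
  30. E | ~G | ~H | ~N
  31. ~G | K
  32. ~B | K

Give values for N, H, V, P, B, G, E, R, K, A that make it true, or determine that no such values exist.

N = False; H = False; V = False; P = False; B = False; G = False; E = False; R = False; K = True; A = False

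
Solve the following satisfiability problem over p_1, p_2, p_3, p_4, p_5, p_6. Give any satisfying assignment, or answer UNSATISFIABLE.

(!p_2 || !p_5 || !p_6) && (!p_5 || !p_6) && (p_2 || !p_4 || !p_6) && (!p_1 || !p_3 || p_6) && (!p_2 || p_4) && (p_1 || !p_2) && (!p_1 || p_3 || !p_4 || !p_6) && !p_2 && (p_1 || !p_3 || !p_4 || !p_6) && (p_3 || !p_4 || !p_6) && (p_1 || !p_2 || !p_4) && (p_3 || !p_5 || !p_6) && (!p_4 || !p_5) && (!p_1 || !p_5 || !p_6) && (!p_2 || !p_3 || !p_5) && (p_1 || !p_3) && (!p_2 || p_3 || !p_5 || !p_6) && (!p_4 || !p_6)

p_1=F, p_2=F, p_3=F, p_4=T, p_5=F, p_6=F

Unit clause (!p_2) forces p_2 = False.
Set p_1 = False.
  then (p_1 || !p_3) forces p_3 = False.
Set p_4 = True.
  then (p_2 || !p_4 || !p_6) forces p_6 = False.
  then (!p_4 || !p_5) forces p_5 = False.
All clauses satisfied.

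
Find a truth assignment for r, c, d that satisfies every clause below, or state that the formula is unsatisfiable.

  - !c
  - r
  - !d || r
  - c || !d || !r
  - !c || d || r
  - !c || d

r=T, c=F, d=F

Unit clause (!c) forces c = False.
Unit clause (r) forces r = True.
In (c || !d || !r) only !d is left, so d = False.
Check each clause:
  (!c): !c holds.
  (r): r holds.
  (!d || r): !d holds.
  (c || !d || !r): !d holds.
  (!c || d || r): !c holds.
  (!c || d): !c holds.
All clauses satisfied.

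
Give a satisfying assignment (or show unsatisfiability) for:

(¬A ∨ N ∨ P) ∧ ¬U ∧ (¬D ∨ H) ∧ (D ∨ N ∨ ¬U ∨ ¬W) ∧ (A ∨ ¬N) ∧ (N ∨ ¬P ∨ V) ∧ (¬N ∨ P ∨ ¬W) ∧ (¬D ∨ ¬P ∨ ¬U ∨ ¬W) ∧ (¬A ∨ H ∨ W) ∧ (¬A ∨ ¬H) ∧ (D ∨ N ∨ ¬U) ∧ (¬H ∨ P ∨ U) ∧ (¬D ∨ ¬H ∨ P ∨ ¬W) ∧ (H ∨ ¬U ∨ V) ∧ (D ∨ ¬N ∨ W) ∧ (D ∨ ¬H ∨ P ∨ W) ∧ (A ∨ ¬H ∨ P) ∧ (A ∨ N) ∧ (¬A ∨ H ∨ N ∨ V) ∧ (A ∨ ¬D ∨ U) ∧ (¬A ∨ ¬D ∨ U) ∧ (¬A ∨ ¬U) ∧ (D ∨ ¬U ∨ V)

Unit clause (¬U) forces U = False.
Try A = False:
  (A ∨ ¬N) forces N = False.
  clause (A ∨ N) is falsified — backtrack.
So A = True.
  then (¬A ∨ ¬H) forces H = False.
  then (¬A ∨ ¬D ∨ U) forces D = False.
  then (¬A ∨ H ∨ W) forces W = True.
Set P = True.
Set N = True.
Set V = False.
All clauses satisfied.

U: False, A: True, D: False, H: False, W: True, P: True, N: True, V: False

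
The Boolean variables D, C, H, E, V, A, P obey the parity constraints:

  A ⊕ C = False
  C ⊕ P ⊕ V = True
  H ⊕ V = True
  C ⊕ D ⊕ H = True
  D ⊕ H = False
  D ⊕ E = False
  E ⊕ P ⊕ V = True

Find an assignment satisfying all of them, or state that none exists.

D: True; C: True; H: True; E: True; V: False; A: True; P: False

A ⊕ C = T ⊕ T = False ✓
C ⊕ P ⊕ V = T ⊕ F ⊕ F = True ✓
H ⊕ V = T ⊕ F = True ✓
C ⊕ D ⊕ H = T ⊕ T ⊕ T = True ✓
D ⊕ H = T ⊕ T = False ✓
D ⊕ E = T ⊕ T = False ✓
E ⊕ P ⊕ V = T ⊕ F ⊕ F = True ✓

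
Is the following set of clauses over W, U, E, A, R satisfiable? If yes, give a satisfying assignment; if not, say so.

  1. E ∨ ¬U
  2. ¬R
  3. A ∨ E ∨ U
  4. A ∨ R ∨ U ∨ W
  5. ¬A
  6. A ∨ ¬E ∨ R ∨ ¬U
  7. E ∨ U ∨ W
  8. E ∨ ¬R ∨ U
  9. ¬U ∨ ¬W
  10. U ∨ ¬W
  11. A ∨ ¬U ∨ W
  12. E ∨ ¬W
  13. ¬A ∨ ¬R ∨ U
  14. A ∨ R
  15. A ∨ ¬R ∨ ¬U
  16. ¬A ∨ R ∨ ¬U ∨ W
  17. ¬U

Unsatisfiable — no assignment works.

Case A = True:
  Clause (¬A) is falsified — contradiction.
Case A = False:
  (¬R) forces R = False.
  Clause (A ∨ R) is falsified — contradiction.
Both cases fail, so the formula is unsatisfiable.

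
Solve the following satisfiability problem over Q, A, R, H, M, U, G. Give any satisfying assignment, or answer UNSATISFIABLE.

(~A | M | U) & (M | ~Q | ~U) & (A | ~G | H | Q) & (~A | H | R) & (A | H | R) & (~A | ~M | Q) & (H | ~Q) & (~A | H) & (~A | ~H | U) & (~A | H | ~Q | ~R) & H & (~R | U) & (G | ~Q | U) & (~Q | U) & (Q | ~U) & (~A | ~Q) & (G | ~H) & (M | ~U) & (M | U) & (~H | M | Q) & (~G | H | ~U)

Unit clause (H) forces H = True.
In (G | ~H) only G is left, so G = True.
Set Q = False.
  then (Q | ~U) forces U = False.
  then (M | U) forces M = True.
  then (~A | ~M | Q) forces A = False.
  then (~R | U) forces R = False.
All clauses satisfied.

Q=F, A=F, R=F, H=T, M=T, U=F, G=T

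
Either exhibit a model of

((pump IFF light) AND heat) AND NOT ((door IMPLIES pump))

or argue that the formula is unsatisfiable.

heat = True; light = False; pump = False; door = True

  (pump IFF light) AND heat = True
    pump IFF light = True
  NOT ((door IMPLIES pump)) = True
    door IMPLIES pump = False
Both conjuncts True, so the formula holds.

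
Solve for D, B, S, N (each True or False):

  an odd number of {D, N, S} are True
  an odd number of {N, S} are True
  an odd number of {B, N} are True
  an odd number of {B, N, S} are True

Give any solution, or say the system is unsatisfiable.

D: False, B: False, S: False, N: True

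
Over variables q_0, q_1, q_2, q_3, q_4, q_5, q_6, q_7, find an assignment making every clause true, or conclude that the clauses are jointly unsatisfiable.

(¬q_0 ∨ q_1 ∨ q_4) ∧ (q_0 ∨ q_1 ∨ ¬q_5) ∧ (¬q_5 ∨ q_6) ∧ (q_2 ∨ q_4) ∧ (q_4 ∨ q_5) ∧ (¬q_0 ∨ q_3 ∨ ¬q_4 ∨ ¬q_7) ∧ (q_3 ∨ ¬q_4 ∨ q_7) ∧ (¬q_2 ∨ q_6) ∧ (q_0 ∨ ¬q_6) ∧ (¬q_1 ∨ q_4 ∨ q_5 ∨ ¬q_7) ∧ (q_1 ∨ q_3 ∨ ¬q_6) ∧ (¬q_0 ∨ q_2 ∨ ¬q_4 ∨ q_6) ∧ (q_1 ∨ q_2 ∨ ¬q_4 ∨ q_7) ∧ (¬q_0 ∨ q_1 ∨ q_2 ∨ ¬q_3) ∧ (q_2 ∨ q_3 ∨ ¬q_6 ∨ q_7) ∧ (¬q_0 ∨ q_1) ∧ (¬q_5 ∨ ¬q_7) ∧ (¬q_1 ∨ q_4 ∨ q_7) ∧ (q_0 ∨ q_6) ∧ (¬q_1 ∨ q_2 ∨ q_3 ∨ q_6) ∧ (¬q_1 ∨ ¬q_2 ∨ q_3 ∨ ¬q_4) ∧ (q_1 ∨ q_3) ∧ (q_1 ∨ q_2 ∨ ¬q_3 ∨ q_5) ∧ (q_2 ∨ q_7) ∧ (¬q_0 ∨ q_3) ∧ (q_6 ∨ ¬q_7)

Set q_0 = True.
  then (¬q_0 ∨ q_1) forces q_1 = True.
  then (¬q_0 ∨ q_3) forces q_3 = True.
Set q_2 = True.
  then (¬q_2 ∨ q_6) forces q_6 = True.
Try q_4 = False:
  (q_4 ∨ q_5) forces q_5 = True.
  (¬q_5 ∨ ¬q_7) forces q_7 = False.
  clause (¬q_1 ∨ q_4 ∨ q_7) is falsified — backtrack.
So q_4 = True.
Set q_5 = False.
Set q_7 = False.
All clauses satisfied.

q_0 = True, q_1 = True, q_2 = True, q_3 = True, q_4 = True, q_5 = False, q_6 = True, q_7 = False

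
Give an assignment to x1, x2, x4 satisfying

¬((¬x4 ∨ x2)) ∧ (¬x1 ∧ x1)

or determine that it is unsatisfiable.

The formula is unsatisfiable.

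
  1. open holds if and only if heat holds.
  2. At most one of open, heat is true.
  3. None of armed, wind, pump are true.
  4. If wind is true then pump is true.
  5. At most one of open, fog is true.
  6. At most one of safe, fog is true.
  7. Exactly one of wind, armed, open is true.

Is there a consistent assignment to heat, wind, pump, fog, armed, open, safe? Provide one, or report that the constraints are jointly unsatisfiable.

Unsatisfiable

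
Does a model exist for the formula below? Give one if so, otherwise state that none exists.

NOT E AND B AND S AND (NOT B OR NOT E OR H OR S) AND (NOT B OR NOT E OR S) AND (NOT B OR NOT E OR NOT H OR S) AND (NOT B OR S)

B: True, S: True, H: False, E: False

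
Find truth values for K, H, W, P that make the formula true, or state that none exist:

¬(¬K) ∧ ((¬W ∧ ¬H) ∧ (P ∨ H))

K = True, H = False, W = False, P = True

  ¬(¬K) = True
    ¬K = False
  (¬W ∧ ¬H) ∧ (P ∨ H) = True
    ¬W ∧ ¬H = True
      ¬W = True
      ¬H = True
    P ∨ H = True
Both conjuncts True, so the formula holds.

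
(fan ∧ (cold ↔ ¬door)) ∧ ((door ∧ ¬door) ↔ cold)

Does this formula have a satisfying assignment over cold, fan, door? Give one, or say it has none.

cold = False, fan = True, door = True

  fan ∧ (cold ↔ ¬door) = True
    cold ↔ ¬door = True
      ¬door = False
  (door ∧ ¬door) ↔ cold = True
    door ∧ ¬door = False
      ¬door = False
Both conjuncts True, so the formula holds.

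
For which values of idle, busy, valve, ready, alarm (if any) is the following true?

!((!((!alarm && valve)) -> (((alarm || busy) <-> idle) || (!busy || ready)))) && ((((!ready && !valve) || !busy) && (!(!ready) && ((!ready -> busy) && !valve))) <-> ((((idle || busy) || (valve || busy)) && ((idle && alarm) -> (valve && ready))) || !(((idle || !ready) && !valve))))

Case ready = True: the conjunct !((!((!alarm && valve)) -> (((alarm || busy) <-> idle) || (!busy || ready)))) becomes !((!((!alarm && valve)) -> True)) = False.
Case ready = False: the formula simplifies to !((!((!alarm && valve)) -> (((alarm || busy) <-> idle) || !busy))) && !(((((idle || busy) || (valve || busy)) && !((idle && alarm))) || !(!valve))).
  busy = True: simplifies to !((!((!alarm && valve)) -> idle)) && !((!((idle && alarm)) || !(!valve))).
    idle = True: the conjunct !((!((!alarm && valve)) -> idle)) becomes !((!((!alarm && valve)) -> True)) = False.
    idle = False: the conjunct !((!((idle && alarm)) || !(!valve))) becomes !((True || !(!valve))) = False.
  busy = False: the conjunct !((!((!alarm && valve)) -> (((alarm || busy) <-> idle) || !busy))) becomes !((!((!alarm && valve)) -> True)) = False.
Both cases fail — unsatisfiable.

UNSATISFIABLE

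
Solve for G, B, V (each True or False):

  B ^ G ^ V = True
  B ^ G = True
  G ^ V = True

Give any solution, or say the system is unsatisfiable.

G = True; B = False; V = False

B ^ G ^ V = F ^ T ^ F = True ✓
B ^ G = F ^ T = True ✓
G ^ V = T ^ F = True ✓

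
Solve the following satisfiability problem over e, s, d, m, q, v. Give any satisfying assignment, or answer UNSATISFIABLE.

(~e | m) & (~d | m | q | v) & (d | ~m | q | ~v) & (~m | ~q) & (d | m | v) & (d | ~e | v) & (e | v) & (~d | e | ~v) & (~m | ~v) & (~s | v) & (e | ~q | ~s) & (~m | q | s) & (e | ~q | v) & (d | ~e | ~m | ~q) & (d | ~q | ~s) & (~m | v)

e=F; s=T; d=F; m=F; q=F; v=T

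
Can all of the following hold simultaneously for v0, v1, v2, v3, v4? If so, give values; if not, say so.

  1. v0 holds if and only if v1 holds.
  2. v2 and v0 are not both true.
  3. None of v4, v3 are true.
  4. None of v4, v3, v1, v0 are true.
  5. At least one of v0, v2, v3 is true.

v0=F, v1=F, v2=T, v3=F, v4=F

  (1) v0=F, v1=F — same ✓
  (2) v2=T, v0=F — not both ✓
  (3) {v4, v3}: 0 true — none ✓
  (4) {v4, v3, v1, v0}: 0 true — none ✓
  (5) {v0, v2, v3}: 1 true — at least one ✓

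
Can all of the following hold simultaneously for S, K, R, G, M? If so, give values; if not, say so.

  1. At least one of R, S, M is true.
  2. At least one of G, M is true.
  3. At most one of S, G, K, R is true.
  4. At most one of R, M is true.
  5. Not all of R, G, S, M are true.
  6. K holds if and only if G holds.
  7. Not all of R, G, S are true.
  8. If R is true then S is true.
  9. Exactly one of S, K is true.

S = True, K = False, R = False, G = False, M = True

  (1) {R, S, M}: 2 true — at least one ✓
  (2) {G, M}: 1 true — at least one ✓
  (3) {S, G, K, R}: 1 true — at most one ✓
  (4) {R, M}: 1 true — at most one ✓
  (5) {R, G, S, M}: 2/4 true — not all ✓
  (6) K=F, G=F — same ✓
  (7) {R, G, S}: 1/3 true — not all ✓
  (8) R=F ⇒ S: vacuous ✓
  (9) {S, K}: 1 true — exactly one ✓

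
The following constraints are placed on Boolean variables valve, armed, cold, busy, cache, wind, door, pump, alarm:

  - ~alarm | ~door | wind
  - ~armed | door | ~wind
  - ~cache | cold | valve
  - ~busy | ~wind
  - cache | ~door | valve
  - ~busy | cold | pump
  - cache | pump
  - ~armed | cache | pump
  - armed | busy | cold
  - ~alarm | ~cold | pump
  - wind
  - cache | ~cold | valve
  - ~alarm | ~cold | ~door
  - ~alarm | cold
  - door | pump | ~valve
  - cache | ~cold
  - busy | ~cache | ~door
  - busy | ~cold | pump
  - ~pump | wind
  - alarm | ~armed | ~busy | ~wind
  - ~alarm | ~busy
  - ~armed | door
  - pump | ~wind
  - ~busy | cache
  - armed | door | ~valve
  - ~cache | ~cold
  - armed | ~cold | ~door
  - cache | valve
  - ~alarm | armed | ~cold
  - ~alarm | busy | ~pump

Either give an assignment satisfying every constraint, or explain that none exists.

Unit clause (wind) forces wind = True.
In (pump | ~wind) only pump is left, so pump = True.
In (~busy | ~wind) only ~busy is left, so busy = False.
In (~alarm | busy | ~pump) only ~alarm is left, so alarm = False.
Try valve = False:
  (cache | valve) forces cache = True.
  (~cache | cold | valve) forces cold = True.
  clause (~cache | ~cold) is falsified — backtrack.
So valve = True.
Set armed = True.
  then (~armed | door | ~wind) forces door = True.
  then (busy | ~cache | ~door) forces cache = False.
  then (cache | ~cold) forces cold = False.
All clauses satisfied.

valve = True, armed = True, cold = False, busy = False, cache = False, wind = True, door = True, pump = True, alarm = False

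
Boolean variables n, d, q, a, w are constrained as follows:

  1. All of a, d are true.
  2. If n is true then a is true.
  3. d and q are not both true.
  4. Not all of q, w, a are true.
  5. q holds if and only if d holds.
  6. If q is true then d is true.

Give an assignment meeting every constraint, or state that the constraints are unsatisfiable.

Unsatisfiable — no assignment works.

Case d = True:
  (1) forces a = True.
  (3) with d=T forces q = False.
  Constraint (5) is violated (q=F, d=T) — contradiction.
Case d = False:
  Constraint (1) is violated (d=F) — contradiction.
Both cases fail — unsatisfiable.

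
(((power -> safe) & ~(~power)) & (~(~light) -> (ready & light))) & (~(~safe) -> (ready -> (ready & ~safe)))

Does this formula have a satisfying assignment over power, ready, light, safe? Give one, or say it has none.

power = True, ready = False, light = False, safe = True

  ((power -> safe) & ~(~power)) & (~(~light) -> (ready & light)) = True
    (power -> safe) & ~(~power) = True
      power -> safe = True
      ~(~power) = True
        ~power = False
    ~(~light) -> (ready & light) = True
      ~(~light) = False
        ~light = True
      ready & light = False
  ~(~safe) -> (ready -> (ready & ~safe)) = True
    ~(~safe) = True
      ~safe = False
    ready -> (ready & ~safe) = True
      ready & ~safe = False
        ~safe = False
Both conjuncts True, so the formula holds.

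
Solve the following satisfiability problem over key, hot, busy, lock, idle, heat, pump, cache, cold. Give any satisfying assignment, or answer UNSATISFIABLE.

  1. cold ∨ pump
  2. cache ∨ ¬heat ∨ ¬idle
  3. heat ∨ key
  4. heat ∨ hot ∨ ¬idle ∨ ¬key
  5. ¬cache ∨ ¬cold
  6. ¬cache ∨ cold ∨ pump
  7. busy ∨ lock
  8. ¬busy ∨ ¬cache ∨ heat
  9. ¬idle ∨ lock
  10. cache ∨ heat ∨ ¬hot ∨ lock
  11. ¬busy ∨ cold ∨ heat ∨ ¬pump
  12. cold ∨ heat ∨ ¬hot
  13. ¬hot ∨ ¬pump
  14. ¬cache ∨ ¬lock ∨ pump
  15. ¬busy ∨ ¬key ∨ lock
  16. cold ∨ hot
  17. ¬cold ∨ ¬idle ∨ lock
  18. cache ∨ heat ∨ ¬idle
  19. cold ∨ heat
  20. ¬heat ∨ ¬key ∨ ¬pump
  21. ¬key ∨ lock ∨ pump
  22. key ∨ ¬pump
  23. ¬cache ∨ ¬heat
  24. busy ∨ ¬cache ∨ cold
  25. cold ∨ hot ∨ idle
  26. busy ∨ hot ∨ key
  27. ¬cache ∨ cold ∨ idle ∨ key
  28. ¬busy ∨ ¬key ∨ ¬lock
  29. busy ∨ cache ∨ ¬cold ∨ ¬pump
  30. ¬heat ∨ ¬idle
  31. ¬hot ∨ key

key = True; hot = False; busy = False; lock = True; idle = False; heat = True; pump = False; cache = False; cold = True

Set key = True.
Set hot = False.
  then (cold ∨ hot) forces cold = True.
  then (¬cache ∨ ¬cold) forces cache = False.
Set busy = False.
  then (busy ∨ lock) forces lock = True.
  then (busy ∨ cache ∨ ¬cold ∨ ¬pump) forces pump = False.
Set idle = False.
Set heat = True.
All clauses satisfied.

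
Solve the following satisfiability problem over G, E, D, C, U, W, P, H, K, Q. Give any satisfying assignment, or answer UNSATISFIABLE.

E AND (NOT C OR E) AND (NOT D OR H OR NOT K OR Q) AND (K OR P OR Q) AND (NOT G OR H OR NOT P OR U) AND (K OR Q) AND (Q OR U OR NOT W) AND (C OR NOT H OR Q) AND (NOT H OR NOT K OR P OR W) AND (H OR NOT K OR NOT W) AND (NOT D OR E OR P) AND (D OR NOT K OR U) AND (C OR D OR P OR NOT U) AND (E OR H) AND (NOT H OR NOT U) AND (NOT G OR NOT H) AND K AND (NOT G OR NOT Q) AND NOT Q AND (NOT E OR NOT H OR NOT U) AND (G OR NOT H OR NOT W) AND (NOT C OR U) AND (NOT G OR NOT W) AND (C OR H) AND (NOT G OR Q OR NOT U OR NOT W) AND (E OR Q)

Unit clause (E) forces E = True.
Unit clause (K) forces K = True.
Unit clause (NOT Q) forces Q = False.
Set G = False.
Try D = True:
  (NOT D OR H OR NOT K OR Q) forces H = True.
  (C OR NOT H OR Q) forces C = True.
  (NOT H OR NOT U) forces U = False.
  clause (NOT C OR U) is falsified — backtrack.
So D = False.
  then (D OR NOT K OR U) forces U = True.
  then (NOT H OR NOT U) forces H = False.
  then (C OR H) forces C = True.
  then (H OR NOT K OR NOT W) forces W = False.
Set P = False.
All clauses satisfied.

G = False; E = True; D = False; C = True; U = True; W = False; P = False; H = False; K = True; Q = False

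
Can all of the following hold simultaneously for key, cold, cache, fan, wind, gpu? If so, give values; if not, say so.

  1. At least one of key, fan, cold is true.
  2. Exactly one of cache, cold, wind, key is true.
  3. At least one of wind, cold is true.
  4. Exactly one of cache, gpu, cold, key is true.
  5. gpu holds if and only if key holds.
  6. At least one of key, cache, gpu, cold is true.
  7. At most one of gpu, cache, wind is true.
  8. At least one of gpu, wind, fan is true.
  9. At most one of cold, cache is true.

key = False, cold = True, cache = False, fan = True, wind = False, gpu = False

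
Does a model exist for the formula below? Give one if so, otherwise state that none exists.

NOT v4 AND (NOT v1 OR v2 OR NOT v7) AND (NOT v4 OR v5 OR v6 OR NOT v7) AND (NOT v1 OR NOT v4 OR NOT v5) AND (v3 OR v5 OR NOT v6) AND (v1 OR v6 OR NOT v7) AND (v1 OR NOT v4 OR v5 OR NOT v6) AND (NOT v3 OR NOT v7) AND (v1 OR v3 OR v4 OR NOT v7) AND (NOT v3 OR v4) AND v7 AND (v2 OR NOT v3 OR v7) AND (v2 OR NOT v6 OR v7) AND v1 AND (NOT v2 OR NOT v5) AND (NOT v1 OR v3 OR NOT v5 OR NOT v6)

v1=T, v2=T, v3=F, v4=F, v5=F, v6=F, v7=T

Unit clause (NOT v4) forces v4 = False.
In (NOT v3 OR v4) only NOT v3 is left, so v3 = False.
Unit clause (v7) forces v7 = True.
Unit clause (v1) forces v1 = True.
In (NOT v1 OR v2 OR NOT v7) only v2 is left, so v2 = True.
In (NOT v2 OR NOT v5) only NOT v5 is left, so v5 = False.
In (v3 OR v5 OR NOT v6) only NOT v6 is left, so v6 = False.
All clauses satisfied.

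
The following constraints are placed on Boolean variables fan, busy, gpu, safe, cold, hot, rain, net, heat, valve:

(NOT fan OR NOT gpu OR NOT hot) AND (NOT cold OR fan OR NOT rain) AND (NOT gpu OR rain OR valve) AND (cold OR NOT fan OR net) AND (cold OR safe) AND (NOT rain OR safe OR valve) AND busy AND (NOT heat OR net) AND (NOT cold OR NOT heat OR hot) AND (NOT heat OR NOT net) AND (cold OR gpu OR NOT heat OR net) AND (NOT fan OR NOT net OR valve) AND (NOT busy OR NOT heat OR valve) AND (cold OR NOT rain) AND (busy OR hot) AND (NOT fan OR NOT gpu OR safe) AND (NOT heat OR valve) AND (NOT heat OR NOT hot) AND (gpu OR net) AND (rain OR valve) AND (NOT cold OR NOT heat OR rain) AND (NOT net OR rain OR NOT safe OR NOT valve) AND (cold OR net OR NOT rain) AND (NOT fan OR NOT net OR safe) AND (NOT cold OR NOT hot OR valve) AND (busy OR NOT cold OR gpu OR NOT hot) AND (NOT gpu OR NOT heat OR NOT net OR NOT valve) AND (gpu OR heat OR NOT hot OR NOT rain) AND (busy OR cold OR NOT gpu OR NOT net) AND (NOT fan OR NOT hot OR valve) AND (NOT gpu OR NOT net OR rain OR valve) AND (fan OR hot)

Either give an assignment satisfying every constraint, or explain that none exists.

fan = False; busy = True; gpu = True; safe = True; cold = False; hot = True; rain = False; net = False; heat = False; valve = True

Unit clause (busy) forces busy = True.
Set fan = False.
  then (fan OR hot) forces hot = True.
  then (NOT heat OR NOT hot) forces heat = False.
Set gpu = True.
Set safe = True.
Set cold = False.
  then (cold OR NOT rain) forces rain = False.
  then (rain OR valve) forces valve = True.
  then (NOT net OR rain OR NOT safe OR NOT valve) forces net = False.
All clauses satisfied.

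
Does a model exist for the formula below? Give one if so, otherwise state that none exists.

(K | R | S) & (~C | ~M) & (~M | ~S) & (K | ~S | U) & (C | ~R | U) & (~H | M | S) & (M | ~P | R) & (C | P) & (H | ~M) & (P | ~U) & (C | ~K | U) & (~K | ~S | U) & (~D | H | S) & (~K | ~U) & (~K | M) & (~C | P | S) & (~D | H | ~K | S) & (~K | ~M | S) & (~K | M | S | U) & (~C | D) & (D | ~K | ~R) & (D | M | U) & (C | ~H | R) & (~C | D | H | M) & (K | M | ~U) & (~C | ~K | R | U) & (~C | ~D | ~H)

D=F, K=F, H=T, R=T, S=F, C=F, U=T, M=T, P=T

Set D = False.
  then (~C | D) forces C = False.
  then (C | P) forces P = True.
Set K = False.
Set H = True.
  then (C | ~H | R) forces R = True.
  then (C | ~R | U) forces U = True.
  then (K | M | ~U) forces M = True.
  then (~M | ~S) forces S = False.
All clauses satisfied.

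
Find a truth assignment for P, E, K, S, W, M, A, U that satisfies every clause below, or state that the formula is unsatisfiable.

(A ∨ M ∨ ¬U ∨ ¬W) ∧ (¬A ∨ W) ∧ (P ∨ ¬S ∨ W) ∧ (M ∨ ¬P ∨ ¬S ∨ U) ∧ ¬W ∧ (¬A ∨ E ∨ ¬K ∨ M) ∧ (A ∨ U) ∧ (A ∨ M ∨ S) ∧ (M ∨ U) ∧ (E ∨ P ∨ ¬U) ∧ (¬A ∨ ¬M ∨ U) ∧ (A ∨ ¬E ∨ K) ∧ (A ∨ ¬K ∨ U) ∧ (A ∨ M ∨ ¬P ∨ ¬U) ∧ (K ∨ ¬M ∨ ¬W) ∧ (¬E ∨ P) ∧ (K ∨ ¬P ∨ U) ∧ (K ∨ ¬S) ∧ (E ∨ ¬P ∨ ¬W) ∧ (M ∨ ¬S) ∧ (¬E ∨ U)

P=T, E=F, K=T, S=F, W=F, M=T, A=F, U=T

Unit clause (¬W) forces W = False.
In (¬A ∨ W) only ¬A is left, so A = False.
In (A ∨ U) only U is left, so U = True.
Try P = False:
  (P ∨ ¬S ∨ W) forces S = False.
  (A ∨ M ∨ S) forces M = True.
  (E ∨ P ∨ ¬U) forces E = True.
  clause (¬E ∨ P) is falsified — backtrack.
So P = True.
  then (A ∨ M ∨ ¬P ∨ ¬U) forces M = True.
Set E = False.
Set K = True.
Set S = False.
All clauses satisfied.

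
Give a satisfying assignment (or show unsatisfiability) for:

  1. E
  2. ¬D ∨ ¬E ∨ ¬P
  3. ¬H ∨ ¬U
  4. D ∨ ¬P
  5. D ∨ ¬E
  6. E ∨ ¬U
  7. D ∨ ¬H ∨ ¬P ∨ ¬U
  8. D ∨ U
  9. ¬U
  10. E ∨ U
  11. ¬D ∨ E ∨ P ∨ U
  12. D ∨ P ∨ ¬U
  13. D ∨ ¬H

D = True, U = False, H = True, E = True, P = False

Unit clause (E) forces E = True.
In (D ∨ ¬E) only D is left, so D = True.
Unit clause (¬U) forces U = False.
In (¬D ∨ ¬E ∨ ¬P) only ¬P is left, so P = False.
Set H = True.
All clauses satisfied.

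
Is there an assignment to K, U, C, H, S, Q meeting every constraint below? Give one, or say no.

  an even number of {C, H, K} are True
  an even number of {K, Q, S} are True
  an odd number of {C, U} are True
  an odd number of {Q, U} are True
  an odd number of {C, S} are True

K = True; U = False; C = True; H = False; S = False; Q = True

{C, H, K}: 2 true → even ✓
{K, Q, S}: 2 true → even ✓
{C, U}: 1 true → odd ✓
{Q, U}: 1 true → odd ✓
{C, S}: 1 true → odd ✓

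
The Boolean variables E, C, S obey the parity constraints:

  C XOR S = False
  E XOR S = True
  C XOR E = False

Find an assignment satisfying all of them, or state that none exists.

Adding constraints 1, 2, 3 mod 2: every variable appears an even number of times on the left, so the left side is 0.
But the right sides sum to 1 (mod 2). 0 ≠ 1 — the system is inconsistent.

No satisfying assignment exists.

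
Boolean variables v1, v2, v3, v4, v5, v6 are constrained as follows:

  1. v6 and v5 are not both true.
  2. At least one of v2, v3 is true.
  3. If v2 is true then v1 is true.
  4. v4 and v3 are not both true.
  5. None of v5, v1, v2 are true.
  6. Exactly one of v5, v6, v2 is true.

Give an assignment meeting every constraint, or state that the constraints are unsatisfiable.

v1 = False, v2 = False, v3 = True, v4 = False, v5 = False, v6 = True

  (1) v6=T, v5=F — not both ✓
  (2) {v2, v3}: 1 true — at least one ✓
  (3) v2=F ⇒ v1: vacuous ✓
  (4) v4=F, v3=T — not both ✓
  (5) {v5, v1, v2}: 0 true — none ✓
  (6) {v5, v6, v2}: 1 true — exactly one ✓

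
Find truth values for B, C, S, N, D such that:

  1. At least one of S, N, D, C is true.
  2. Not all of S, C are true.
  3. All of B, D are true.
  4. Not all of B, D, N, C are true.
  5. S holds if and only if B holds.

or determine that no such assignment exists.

B: True; C: False; S: True; N: True; D: True

  (1) {S, N, D, C}: 3 true — at least one ✓
  (2) {S, C}: 1/2 true — not all ✓
  (3) {B, D}: all 2 true ✓
  (4) {B, D, N, C}: 3/4 true — not all ✓
  (5) S=T, B=T — same ✓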